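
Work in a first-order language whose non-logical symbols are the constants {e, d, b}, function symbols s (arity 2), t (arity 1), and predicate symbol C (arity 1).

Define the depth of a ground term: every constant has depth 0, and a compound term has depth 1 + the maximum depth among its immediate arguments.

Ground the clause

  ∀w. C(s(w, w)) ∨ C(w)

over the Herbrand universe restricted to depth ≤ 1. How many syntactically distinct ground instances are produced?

15

Ground terms of depth ≤ 1:
  Let N_k count ground terms of depth at most k. Each non-constant term of depth ≤ k is some function symbol applied to depth-≤(k−1) arguments, giving N_k = 3 + N_{k-1}^2 + N_{k-1}.
  N_0 = 3
  N_1 = 3 + 3^2 + 3 = 15
So there are 15 ground terms available for substitution.
The body mentions the single quantified variable w; since ground terms form a free algebra, no two substitutions collapse to the same formula.
Number of ground instances = 15.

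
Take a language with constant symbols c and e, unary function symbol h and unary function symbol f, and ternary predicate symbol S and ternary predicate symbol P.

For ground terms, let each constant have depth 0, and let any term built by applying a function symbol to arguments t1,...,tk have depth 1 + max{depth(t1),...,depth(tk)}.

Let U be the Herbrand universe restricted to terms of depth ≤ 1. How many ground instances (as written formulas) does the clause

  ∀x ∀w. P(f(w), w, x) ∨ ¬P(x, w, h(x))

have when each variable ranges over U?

Ground terms of depth ≤ 1:
  Count level by level. With function symbols h/1, f/1, the terms of depth ≤ k are the 2 constants together with each function applied to depth-≤(k−1) tuples, so N_k = 2 + N_{k-1} + N_{k-1}.
  N_0 = 2
  N_1 = 2 + 2 + 2 = 6
So there are 6 ground terms available for substitution.
Each of x, w ranges independently over the available ground terms, and distinct assignments produce distinct instances.
Number of ground instances = 6^2 = 36.

36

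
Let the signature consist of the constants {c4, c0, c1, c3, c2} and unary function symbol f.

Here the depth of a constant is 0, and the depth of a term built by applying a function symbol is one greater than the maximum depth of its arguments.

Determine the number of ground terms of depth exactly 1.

Let N_k = |{terms of depth ≤ k}|. Then N_0 = 5 and N_k = 5 + N_{k-1} for k ≥ 1 (one summand per function symbol, arity giving the exponent).
N_0 = 5
N_1 = 5 + 5 = 10
Terms of depth exactly 1: N_1 − N_0 = 10 − 5 = 5.

5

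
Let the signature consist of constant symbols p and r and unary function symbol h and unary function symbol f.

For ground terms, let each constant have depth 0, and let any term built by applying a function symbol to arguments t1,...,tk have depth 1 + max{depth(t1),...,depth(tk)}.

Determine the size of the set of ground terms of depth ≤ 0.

Let N_k = |{terms of depth ≤ k}|. Then N_0 = 2 and N_k = 2 + N_{k-1} + N_{k-1} for k ≥ 1 (one summand per function symbol, arity giving the exponent).
N_0 = 2
Explicitly: p, r.

2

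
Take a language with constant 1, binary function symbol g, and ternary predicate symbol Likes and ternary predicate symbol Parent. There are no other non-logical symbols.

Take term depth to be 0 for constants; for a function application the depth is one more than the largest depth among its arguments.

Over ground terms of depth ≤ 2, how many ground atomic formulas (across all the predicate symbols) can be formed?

250

First count ground terms of depth ≤ 2.
Write N_k for the number of ground terms of depth ≤ k. A term of depth ≤ k is either a constant or a function symbol applied to arguments of depth ≤ k−1, so N_k = 1 + N_{k-1}^2.
N_0 = 1
N_1 = 1 + 1^2 = 2
N_2 = 1 + 2^2 = 5
So |H| = 5.
Ground atoms are formed by filling each argument slot of a predicate with a term from H, so an r-ary predicate gives |H|^r atoms:
  Likes: 5^3 = 125;  Parent: 5^3 = 125
Total ground atoms: 125 + 125 = 250.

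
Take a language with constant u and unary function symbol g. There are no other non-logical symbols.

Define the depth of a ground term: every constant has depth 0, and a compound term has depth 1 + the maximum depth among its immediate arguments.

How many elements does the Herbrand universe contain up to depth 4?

If N_k denotes the number of depth-≤k ground terms, the 1 constant gives N_0 = 1, and each function symbol of arity r contributes N_{k-1}^r new terms at level k: N_k = 1 + N_{k-1}.
N_0 = 1
N_1 = 1 + 1 = 2
N_2 = 1 + 2 = 3
N_3 = 1 + 3 = 4
N_4 = 1 + 4 = 5
Explicitly: u, g(u), g(g(u)), g(g(g(u))), g(g(g(g(u)))).

5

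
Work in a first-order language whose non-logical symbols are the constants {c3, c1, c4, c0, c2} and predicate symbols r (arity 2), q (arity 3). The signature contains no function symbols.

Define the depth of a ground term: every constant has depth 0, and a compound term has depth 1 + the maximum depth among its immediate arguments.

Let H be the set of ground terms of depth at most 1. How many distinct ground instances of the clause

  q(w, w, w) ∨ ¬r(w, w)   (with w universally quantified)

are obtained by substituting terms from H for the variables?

5

Ground terms of depth ≤ 1:
  With no function symbols every ground term is a constant, so there are exactly 5 ground terms at every depth bound.
  N_0 = 5
  N_1 = 5
  Explicitly: c3, c1, c4, c0, c2.
So there are 5 ground terms available for substitution.
The variable w ranges independently over the available ground terms, and distinct assignments produce distinct instances.
Number of ground instances = 5.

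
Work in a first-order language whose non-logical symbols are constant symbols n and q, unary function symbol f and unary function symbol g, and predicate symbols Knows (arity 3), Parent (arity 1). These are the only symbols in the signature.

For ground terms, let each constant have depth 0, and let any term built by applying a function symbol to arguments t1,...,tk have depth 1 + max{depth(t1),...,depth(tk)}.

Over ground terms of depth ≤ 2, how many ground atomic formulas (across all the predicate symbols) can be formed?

2758

First count ground terms of depth ≤ 2.
Count level by level. With function symbols f/1, g/1, the terms of depth ≤ k are the 2 constants together with each function applied to depth-≤(k−1) tuples, so N_k = 2 + N_{k-1} + N_{k-1}.
N_0 = 2
N_1 = 2 + 2 + 2 = 6
N_2 = 2 + 6 + 6 = 14
So |H| = 14.
Ground atoms are formed by filling each argument slot of a predicate with a term from H, so an r-ary predicate gives |H|^r atoms:
  Knows: 14^3 = 2744;  Parent: 14
Total ground atoms: 2744 + 14 = 2758.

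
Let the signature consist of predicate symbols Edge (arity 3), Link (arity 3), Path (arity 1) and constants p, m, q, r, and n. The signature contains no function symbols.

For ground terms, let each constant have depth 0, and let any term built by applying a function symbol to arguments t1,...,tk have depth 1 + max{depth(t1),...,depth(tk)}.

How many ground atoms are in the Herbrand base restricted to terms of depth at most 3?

255

First count ground terms of depth ≤ 3.
With no function symbols every ground term is a constant, so there are exactly 5 ground terms at every depth bound.
N_0 = 5
N_1 = 5
N_2 = 5
N_3 = 5
Explicitly: p, m, q, r, n.
So |H| = 5.
Each predicate of arity r yields |H|^r ground atoms (one per choice of an r-tuple from H):
  Edge: 5^3 = 125;  Link: 5^3 = 125;  Path: 5
Total ground atoms: 125 + 125 + 5 = 255.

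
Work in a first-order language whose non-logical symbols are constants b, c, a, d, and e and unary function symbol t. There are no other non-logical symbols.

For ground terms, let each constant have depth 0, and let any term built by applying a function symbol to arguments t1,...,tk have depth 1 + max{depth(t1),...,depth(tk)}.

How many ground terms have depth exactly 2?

5

Let N_k count ground terms of depth at most k. Each non-constant term of depth ≤ k is some function symbol applied to depth-≤(k−1) arguments, giving N_k = 5 + N_{k-1}.
N_0 = 5
N_1 = 5 + 5 = 10
N_2 = 5 + 10 = 15
Terms of depth exactly 2: N_2 − N_1 = 15 − 10 = 5.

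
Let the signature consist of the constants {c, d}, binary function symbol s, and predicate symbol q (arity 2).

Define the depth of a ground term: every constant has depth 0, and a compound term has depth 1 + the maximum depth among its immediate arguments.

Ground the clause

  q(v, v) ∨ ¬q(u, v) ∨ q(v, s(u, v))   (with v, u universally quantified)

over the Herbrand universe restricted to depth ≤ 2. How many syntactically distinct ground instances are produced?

1444

Ground terms of depth ≤ 2:
  Count level by level. With function symbols s/2, the terms of depth ≤ k are the 2 constants together with each function applied to depth-≤(k−1) tuples, so N_k = 2 + N_{k-1}^2.
  N_0 = 2
  N_1 = 2 + 2^2 = 6
  N_2 = 2 + 6^2 = 38
So there are 38 ground terms available for substitution.
The body mentions every one of the 2 quantified variables; since ground terms form a free algebra, no two substitutions collapse to the same formula.
Number of ground instances = 38^2 = 1444.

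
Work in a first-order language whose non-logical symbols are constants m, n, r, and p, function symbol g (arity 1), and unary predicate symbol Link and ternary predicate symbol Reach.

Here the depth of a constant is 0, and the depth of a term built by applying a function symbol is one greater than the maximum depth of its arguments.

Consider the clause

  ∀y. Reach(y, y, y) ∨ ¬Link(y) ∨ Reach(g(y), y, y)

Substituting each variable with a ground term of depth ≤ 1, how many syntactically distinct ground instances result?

8

Ground terms of depth ≤ 1:
  Let N_k = |{terms of depth ≤ k}|. Then N_0 = 4 and N_k = 4 + N_{k-1} for k ≥ 1 (one summand per function symbol, arity giving the exponent).
  N_0 = 4
  N_1 = 4 + 4 = 8
  Explicitly: m, n, r, p, g(m), g(n), g(r), g(p).
So there are 8 ground terms available for substitution.
The clause has 1 distinct variable (y), which appears in the body. In the free term algebra distinct substitutions yield syntactically distinct ground instances.
Number of ground instances = 8.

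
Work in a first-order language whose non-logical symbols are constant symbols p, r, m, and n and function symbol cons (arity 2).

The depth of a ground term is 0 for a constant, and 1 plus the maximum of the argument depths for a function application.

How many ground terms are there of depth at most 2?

404

Count level by level. With function symbols cons/2, the terms of depth ≤ k are the 4 constants together with each function applied to depth-≤(k−1) tuples, so N_k = 4 + N_{k-1}^2.
N_0 = 4
N_1 = 4 + 4^2 = 20
N_2 = 4 + 20^2 = 404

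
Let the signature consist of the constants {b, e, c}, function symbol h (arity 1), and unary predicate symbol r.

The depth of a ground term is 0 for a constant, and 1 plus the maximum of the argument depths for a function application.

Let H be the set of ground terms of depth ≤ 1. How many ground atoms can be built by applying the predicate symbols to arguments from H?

6

First count ground terms of depth ≤ 1.
If N_k denotes the number of depth-≤k ground terms, the 3 constants give N_0 = 3, and each function symbol of arity r contributes N_{k-1}^r new terms at level k: N_k = 3 + N_{k-1}.
N_0 = 3
N_1 = 3 + 3 = 6
Explicitly: b, e, c, h(b), h(e), h(c).
So |H| = 6.
Each predicate of arity r yields |H|^r ground atoms (one per choice of an r-tuple from H):
  r: 6
Total ground atoms: 6.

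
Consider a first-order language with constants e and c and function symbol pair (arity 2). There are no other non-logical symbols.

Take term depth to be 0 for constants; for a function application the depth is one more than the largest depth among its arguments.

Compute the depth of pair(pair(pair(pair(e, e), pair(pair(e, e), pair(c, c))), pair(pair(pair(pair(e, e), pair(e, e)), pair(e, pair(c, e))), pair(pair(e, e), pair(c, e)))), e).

depth(pair(e, e)) = 1 + max(0, 0) = 1
depth(pair(c, c)) = 1 + max(0, 0) = 1
depth(pair(pair(e, e), pair(c, c))) = 1 + max(1, 1) = 2
depth(pair(pair(e, e), pair(pair(e, e), pair(c, c)))) = 1 + max(1, 2) = 3
depth(pair(pair(e, e), pair(e, e))) = 1 + max(1, 1) = 2
depth(pair(c, e)) = 1 + max(0, 0) = 1
depth(pair(e, pair(c, e))) = 1 + max(0, 1) = 2
depth(pair(pair(pair(e, e), pair(e, e)), pair(e, pair(c, e)))) = 1 + max(2, 2) = 3
depth(pair(pair(e, e), pair(c, e))) = 1 + max(1, 1) = 2
depth(pair(pair(pair(pair(e, e), pair(e, e)), pair(e, pair(c, e))), pair(pair(e, e), pair(c, e)))) = 1 + max(3, 2) = 4
depth(pair(pair(pair(e, e), pair(pair(e, e), pair(c, c))), pair(pair(pair(pair(e, e), pair(e, e)), pair(e, pair(c, e))), pair(pair(e, e), pair(c, e))))) = 1 + max(3, 4) = 5
depth(pair(pair(pair(pair(e, e), pair(pair(e, e), pair(c, c))), pair(pair(pair(pair(e, e), pair(e, e)), pair(e, pair(c, e))), pair(pair(e, e), pair(c, e)))), e)) = 1 + max(5, 0) = 6

6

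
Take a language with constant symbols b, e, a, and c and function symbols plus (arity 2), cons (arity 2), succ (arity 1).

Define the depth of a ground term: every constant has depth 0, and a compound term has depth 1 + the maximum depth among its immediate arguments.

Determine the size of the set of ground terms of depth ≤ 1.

Let N_k count ground terms of depth at most k. Each non-constant term of depth ≤ k is some function symbol applied to depth-≤(k−1) arguments, giving N_k = 4 + N_{k-1}^2 + N_{k-1}^2 + N_{k-1}.
N_0 = 4
N_1 = 4 + 4^2 + 4^2 + 4 = 40

40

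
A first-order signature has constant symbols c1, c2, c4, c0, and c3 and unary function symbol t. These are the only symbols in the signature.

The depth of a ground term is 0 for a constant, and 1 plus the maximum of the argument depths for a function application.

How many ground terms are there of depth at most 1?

10

Write N_k for the number of ground terms of depth ≤ k. A term of depth ≤ k is either a constant or a function symbol applied to arguments of depth ≤ k−1, so N_k = 5 + N_{k-1}.
N_0 = 5
N_1 = 5 + 5 = 10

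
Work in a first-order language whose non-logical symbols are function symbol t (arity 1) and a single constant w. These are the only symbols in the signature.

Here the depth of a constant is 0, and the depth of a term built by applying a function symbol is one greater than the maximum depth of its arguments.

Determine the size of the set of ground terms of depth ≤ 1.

2

Let N_k = |{terms of depth ≤ k}|. Then N_0 = 1 and N_k = 1 + N_{k-1} for k ≥ 1 (one summand per function symbol, arity giving the exponent).
N_0 = 1
N_1 = 1 + 1 = 2
Explicitly: w, t(w).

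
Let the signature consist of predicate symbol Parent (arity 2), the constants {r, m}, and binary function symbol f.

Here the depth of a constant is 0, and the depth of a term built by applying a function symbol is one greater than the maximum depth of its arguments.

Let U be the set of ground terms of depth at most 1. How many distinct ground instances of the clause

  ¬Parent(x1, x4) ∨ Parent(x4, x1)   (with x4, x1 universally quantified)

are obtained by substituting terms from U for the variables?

36

Ground terms of depth ≤ 1:
  Count level by level. With function symbols f/2, the terms of depth ≤ k are the 2 constants together with each function applied to depth-≤(k−1) tuples, so N_k = 2 + N_{k-1}^2.
  N_0 = 2
  N_1 = 2 + 2^2 = 6
  Explicitly: r, m, f(r, r), f(r, m), f(m, r), f(m, m).
So there are 6 ground terms available for substitution.
The body mentions every one of the 2 quantified variables; since ground terms form a free algebra, no two substitutions collapse to the same formula.
Number of ground instances = 6^2 = 36.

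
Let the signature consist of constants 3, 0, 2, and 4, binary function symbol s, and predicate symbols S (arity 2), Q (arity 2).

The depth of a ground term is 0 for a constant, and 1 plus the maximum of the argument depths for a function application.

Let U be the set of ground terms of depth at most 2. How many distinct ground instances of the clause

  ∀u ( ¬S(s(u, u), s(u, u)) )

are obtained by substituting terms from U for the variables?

Ground terms of depth ≤ 2:
  Let N_k = |{terms of depth ≤ k}|. Then N_0 = 4 and N_k = 4 + N_{k-1}^2 for k ≥ 1 (one summand per function symbol, arity giving the exponent).
  N_0 = 4
  N_1 = 4 + 4^2 = 20
  N_2 = 4 + 20^2 = 404
So there are 404 ground terms available for substitution.
There is 1 variable to instantiate (u),  occurring in at least one literal, so different choices give different ground instances.
Number of ground instances = 404.

404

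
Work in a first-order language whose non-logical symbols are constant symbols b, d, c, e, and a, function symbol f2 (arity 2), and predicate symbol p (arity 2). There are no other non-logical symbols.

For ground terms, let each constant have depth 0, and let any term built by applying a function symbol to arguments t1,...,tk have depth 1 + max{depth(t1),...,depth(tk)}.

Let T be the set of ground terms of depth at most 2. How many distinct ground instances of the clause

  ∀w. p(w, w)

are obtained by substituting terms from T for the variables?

Ground terms of depth ≤ 2:
  Write N_k for the number of ground terms of depth ≤ k. A term of depth ≤ k is either a constant or a function symbol applied to arguments of depth ≤ k−1, so N_k = 5 + N_{k-1}^2.
  N_0 = 5
  N_1 = 5 + 5^2 = 30
  N_2 = 5 + 30^2 = 905
So there are 905 ground terms available for substitution.
The variable w ranges independently over the available ground terms, and distinct assignments produce distinct instances.
Number of ground instances = 905.

905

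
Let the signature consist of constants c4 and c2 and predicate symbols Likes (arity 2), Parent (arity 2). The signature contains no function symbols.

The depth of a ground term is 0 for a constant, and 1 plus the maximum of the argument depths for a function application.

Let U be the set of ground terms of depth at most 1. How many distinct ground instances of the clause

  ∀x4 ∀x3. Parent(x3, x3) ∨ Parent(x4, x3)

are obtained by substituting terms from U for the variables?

Ground terms of depth ≤ 1:
  With no function symbols every ground term is a constant, so there are exactly 2 ground terms at every depth bound.
  N_0 = 2
  N_1 = 2
So there are 2 ground terms available for substitution.
The clause has 2 distinct variables (x4, x3), each appearing in the body. In the free term algebra distinct substitutions yield syntactically distinct ground instances.
Number of ground instances = 2^2 = 4.

4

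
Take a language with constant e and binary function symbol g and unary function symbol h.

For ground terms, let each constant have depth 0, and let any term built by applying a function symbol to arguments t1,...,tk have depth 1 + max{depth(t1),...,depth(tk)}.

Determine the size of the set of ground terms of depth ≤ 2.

Let N_k = |{terms of depth ≤ k}|. Then N_0 = 1 and N_k = 1 + N_{k-1}^2 + N_{k-1} for k ≥ 1 (one summand per function symbol, arity giving the exponent).
N_0 = 1
N_1 = 1 + 1^2 + 1 = 3
N_2 = 1 + 3^2 + 3 = 13

13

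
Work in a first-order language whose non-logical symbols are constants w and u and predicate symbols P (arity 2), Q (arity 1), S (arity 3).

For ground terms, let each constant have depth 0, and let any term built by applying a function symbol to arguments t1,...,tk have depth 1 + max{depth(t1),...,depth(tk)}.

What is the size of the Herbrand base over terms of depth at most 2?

14

First count ground terms of depth ≤ 2.
With no function symbols every ground term is a constant, so there are exactly 2 ground terms at every depth bound.
N_0 = 2
N_1 = 2
N_2 = 2
Explicitly: w, u.
So |H| = 2.
Each predicate of arity r yields |H|^r ground atoms (one per choice of an r-tuple from H):
  P: 2^2 = 4;  Q: 2;  S: 2^3 = 8
Total ground atoms: 4 + 2 + 8 = 14.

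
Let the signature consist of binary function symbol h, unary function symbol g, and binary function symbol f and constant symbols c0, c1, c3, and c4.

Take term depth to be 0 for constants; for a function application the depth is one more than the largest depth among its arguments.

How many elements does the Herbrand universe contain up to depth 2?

Write N_k for the number of ground terms of depth ≤ k. A term of depth ≤ k is either a constant or a function symbol applied to arguments of depth ≤ k−1, so N_k = 4 + N_{k-1}^2 + N_{k-1} + N_{k-1}^2.
N_0 = 4
N_1 = 4 + 4^2 + 4 + 4^2 = 40
N_2 = 4 + 40^2 + 40 + 40^2 = 3244

3244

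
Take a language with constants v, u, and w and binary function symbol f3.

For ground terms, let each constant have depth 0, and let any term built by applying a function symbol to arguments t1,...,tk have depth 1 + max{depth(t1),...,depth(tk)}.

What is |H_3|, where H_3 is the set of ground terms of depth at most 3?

Count level by level. With function symbols f3/2, the terms of depth ≤ k are the 3 constants together with each function applied to depth-≤(k−1) tuples, so N_k = 3 + N_{k-1}^2.
N_0 = 3
N_1 = 3 + 3^2 = 12
N_2 = 3 + 12^2 = 147
N_3 = 3 + 147^2 = 21612

21612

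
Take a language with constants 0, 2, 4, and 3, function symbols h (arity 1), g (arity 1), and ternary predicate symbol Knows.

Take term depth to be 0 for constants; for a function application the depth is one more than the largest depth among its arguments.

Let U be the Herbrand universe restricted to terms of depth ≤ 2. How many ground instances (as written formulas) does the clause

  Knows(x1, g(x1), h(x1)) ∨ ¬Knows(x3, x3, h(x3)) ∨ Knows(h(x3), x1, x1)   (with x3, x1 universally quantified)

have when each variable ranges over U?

784

Ground terms of depth ≤ 2:
  If N_k denotes the number of depth-≤k ground terms, the 4 constants give N_0 = 4, and each function symbol of arity r contributes N_{k-1}^r new terms at level k: N_k = 4 + N_{k-1} + N_{k-1}.
  N_0 = 4
  N_1 = 4 + 4 + 4 = 12
  N_2 = 4 + 12 + 12 = 28
So there are 28 ground terms available for substitution.
There are 2 variables to instantiate (x3, x1), each occurring in at least one literal, so different choices give different ground instances.
Number of ground instances = 28^2 = 784.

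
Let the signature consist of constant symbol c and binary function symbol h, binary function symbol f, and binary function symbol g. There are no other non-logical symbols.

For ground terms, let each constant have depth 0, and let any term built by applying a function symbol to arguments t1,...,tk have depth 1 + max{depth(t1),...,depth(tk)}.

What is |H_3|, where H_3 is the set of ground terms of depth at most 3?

7204

Let N_k count ground terms of depth at most k. Each non-constant term of depth ≤ k is some function symbol applied to depth-≤(k−1) arguments, giving N_k = 1 + N_{k-1}^2 + N_{k-1}^2 + N_{k-1}^2.
N_0 = 1
N_1 = 1 + 1^2 + 1^2 + 1^2 = 4
N_2 = 1 + 4^2 + 4^2 + 4^2 = 49
N_3 = 1 + 49^2 + 49^2 + 49^2 = 7204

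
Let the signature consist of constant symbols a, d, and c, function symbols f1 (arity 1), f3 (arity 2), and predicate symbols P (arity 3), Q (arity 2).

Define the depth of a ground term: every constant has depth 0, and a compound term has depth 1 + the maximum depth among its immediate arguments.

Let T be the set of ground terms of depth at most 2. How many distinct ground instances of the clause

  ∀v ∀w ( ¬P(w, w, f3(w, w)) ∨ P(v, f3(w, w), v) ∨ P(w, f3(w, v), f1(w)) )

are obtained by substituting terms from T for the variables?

59049

Ground terms of depth ≤ 2:
  Let N_k = |{terms of depth ≤ k}|. Then N_0 = 3 and N_k = 3 + N_{k-1} + N_{k-1}^2 for k ≥ 1 (one summand per function symbol, arity giving the exponent).
  N_0 = 3
  N_1 = 3 + 3 + 3^2 = 15
  N_2 = 3 + 15 + 15^2 = 243
So there are 243 ground terms available for substitution.
The clause has 2 distinct variables (v, w), each appearing in the body. In the free term algebra distinct substitutions yield syntactically distinct ground instances.
Number of ground instances = 243^2 = 59049.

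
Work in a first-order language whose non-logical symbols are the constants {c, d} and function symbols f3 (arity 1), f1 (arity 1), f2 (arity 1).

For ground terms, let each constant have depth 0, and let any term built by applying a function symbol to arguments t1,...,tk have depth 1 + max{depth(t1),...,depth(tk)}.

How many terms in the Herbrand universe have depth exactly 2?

18

Write N_k for the number of ground terms of depth ≤ k. A term of depth ≤ k is either a constant or a function symbol applied to arguments of depth ≤ k−1, so N_k = 2 + N_{k-1} + N_{k-1} + N_{k-1}.
N_0 = 2
N_1 = 2 + 2 + 2 + 2 = 8
N_2 = 2 + 8 + 8 + 8 = 26
Terms of depth exactly 2: N_2 − N_1 = 26 − 8 = 18.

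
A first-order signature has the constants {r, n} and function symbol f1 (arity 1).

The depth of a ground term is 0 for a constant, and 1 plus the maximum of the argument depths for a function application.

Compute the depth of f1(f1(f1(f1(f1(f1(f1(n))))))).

depth(f1(n)) = 1 + depth(n) = 1 + 0 = 1
depth(f1(f1(n))) = 1 + depth(f1(n)) = 1 + 1 = 2
depth(f1(f1(f1(n)))) = 1 + depth(f1(f1(n))) = 1 + 2 = 3
depth(f1(f1(f1(f1(n))))) = 1 + depth(f1(f1(f1(n)))) = 1 + 3 = 4
depth(f1(f1(f1(f1(f1(n)))))) = 1 + depth(f1(f1(f1(f1(n))))) = 1 + 4 = 5
depth(f1(f1(f1(f1(f1(f1(n))))))) = 1 + depth(f1(f1(f1(f1(f1(n)))))) = 1 + 5 = 6
depth(f1(f1(f1(f1(f1(f1(f1(n)))))))) = 1 + depth(f1(f1(f1(f1(f1(f1(n))))))) = 1 + 6 = 7

7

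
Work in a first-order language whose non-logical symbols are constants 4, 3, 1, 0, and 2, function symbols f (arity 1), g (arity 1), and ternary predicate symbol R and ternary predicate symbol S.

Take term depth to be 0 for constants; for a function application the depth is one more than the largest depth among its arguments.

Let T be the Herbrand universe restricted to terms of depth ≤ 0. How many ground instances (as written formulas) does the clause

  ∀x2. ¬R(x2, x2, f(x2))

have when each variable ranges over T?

5

Ground terms of depth ≤ 0:
  Let N_k count ground terms of depth at most k. Each non-constant term of depth ≤ k is some function symbol applied to depth-≤(k−1) arguments, giving N_k = 5 + N_{k-1} + N_{k-1}.
  N_0 = 5
So there are 5 ground terms available for substitution.
The variable x2 ranges independently over the available ground terms, and distinct assignments produce distinct instances.
Number of ground instances = 5.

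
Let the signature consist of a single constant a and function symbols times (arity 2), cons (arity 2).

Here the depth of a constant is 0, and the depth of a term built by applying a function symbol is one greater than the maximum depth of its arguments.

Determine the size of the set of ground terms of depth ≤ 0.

1

If N_k denotes the number of depth-≤k ground terms, the 1 constant gives N_0 = 1, and each function symbol of arity r contributes N_{k-1}^r new terms at level k: N_k = 1 + N_{k-1}^2 + N_{k-1}^2.
N_0 = 1
Explicitly: a.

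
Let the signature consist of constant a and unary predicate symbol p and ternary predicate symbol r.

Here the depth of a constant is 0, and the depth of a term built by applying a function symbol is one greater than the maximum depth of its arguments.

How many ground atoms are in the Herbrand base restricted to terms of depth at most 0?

First count ground terms of depth ≤ 0.
With no function symbols every ground term is a constant, so there is exactly 1 ground term at every depth bound.
N_0 = 1
Explicitly: a.
So |H| = 1.
A ground atom is a predicate applied to a tuple of terms from H, so the count is the sum over predicates of |H|^arity:
  p: 1;  r: 1^3 = 1
Total ground atoms: 1 + 1 = 2.

2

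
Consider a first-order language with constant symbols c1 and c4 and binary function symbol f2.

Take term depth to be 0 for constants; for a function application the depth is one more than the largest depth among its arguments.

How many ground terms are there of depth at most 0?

Write N_k for the number of ground terms of depth ≤ k. A term of depth ≤ k is either a constant or a function symbol applied to arguments of depth ≤ k−1, so N_k = 2 + N_{k-1}^2.
N_0 = 2
Explicitly: c1, c4.

2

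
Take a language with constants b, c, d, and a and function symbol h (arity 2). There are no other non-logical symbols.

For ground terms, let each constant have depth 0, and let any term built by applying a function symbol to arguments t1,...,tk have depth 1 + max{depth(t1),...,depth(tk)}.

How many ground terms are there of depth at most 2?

404

If N_k denotes the number of depth-≤k ground terms, the 4 constants give N_0 = 4, and each function symbol of arity r contributes N_{k-1}^r new terms at level k: N_k = 4 + N_{k-1}^2.
N_0 = 4
N_1 = 4 + 4^2 = 20
N_2 = 4 + 20^2 = 404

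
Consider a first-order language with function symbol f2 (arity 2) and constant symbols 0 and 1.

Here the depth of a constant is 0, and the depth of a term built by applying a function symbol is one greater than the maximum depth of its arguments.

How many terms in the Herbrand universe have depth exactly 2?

32

Let N_k count ground terms of depth at most k. Each non-constant term of depth ≤ k is some function symbol applied to depth-≤(k−1) arguments, giving N_k = 2 + N_{k-1}^2.
N_0 = 2
N_1 = 2 + 2^2 = 6
N_2 = 2 + 6^2 = 38
Terms of depth exactly 2: N_2 − N_1 = 38 − 6 = 32.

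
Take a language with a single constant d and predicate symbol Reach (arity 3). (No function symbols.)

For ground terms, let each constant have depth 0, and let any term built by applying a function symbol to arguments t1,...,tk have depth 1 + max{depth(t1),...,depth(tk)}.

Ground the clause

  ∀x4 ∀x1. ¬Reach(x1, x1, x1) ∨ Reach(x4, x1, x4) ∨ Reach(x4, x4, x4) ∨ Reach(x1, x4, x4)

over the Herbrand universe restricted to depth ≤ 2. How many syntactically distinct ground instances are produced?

1

Ground terms of depth ≤ 2:
  With no function symbols every ground term is a constant, so there is exactly 1 ground term at every depth bound.
  N_0 = 1
  N_1 = 1
  N_2 = 1
  Explicitly: d.
So there is exactly 1 ground term available for substitution.
There are 2 variables to instantiate (x4, x1), each occurring in at least one literal, so different choices give different ground instances.
Number of ground instances = 1^2 = 1.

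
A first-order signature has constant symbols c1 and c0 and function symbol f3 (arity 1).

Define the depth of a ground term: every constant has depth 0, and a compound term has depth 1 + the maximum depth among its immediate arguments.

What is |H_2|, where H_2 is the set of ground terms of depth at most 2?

6

Let N_k = |{terms of depth ≤ k}|. Then N_0 = 2 and N_k = 2 + N_{k-1} for k ≥ 1 (one summand per function symbol, arity giving the exponent).
N_0 = 2
N_1 = 2 + 2 = 4
N_2 = 2 + 4 = 6
Explicitly: c1, c0, f3(c1), f3(c0), f3(f3(c1)), f3(f3(c0)).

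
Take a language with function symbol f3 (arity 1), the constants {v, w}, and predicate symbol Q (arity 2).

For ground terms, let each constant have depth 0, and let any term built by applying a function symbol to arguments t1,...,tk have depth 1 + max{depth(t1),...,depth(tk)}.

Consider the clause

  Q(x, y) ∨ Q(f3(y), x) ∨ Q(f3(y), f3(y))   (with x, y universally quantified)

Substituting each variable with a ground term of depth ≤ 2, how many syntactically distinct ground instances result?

36

Ground terms of depth ≤ 2:
  Write N_k for the number of ground terms of depth ≤ k. A term of depth ≤ k is either a constant or a function symbol applied to arguments of depth ≤ k−1, so N_k = 2 + N_{k-1}.
  N_0 = 2
  N_1 = 2 + 2 = 4
  N_2 = 2 + 4 = 6
  Explicitly: v, w, f3(v), f3(w), f3(f3(v)), f3(f3(w)).
So there are 6 ground terms available for substitution.
The body mentions every one of the 2 quantified variables; since ground terms form a free algebra, no two substitutions collapse to the same formula.
Number of ground instances = 6^2 = 36.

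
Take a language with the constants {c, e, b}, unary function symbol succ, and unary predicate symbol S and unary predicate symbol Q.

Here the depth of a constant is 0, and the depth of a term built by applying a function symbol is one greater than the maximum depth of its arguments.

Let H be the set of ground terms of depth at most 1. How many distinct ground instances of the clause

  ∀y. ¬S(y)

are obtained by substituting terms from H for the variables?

Ground terms of depth ≤ 1:
  Write N_k for the number of ground terms of depth ≤ k. A term of depth ≤ k is either a constant or a function symbol applied to arguments of depth ≤ k−1, so N_k = 3 + N_{k-1}.
  N_0 = 3
  N_1 = 3 + 3 = 6
  Explicitly: c, e, b, succ(c), succ(e), succ(b).
So there are 6 ground terms available for substitution.
The clause has 1 distinct variable (y), which appears in the body. In the free term algebra distinct substitutions yield syntactically distinct ground instances.
Number of ground instances = 6.

6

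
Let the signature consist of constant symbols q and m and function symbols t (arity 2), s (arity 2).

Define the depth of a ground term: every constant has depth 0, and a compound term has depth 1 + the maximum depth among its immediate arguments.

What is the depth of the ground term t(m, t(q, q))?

depth(t(q, q)) = 1 + max(0, 0) = 1
depth(t(m, t(q, q))) = 1 + max(0, 1) = 2

2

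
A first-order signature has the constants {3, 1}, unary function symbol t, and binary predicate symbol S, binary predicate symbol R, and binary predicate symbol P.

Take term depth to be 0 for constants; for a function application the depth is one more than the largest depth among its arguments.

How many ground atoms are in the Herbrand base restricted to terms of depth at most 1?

First count ground terms of depth ≤ 1.
Let N_k = |{terms of depth ≤ k}|. Then N_0 = 2 and N_k = 2 + N_{k-1} for k ≥ 1 (one summand per function symbol, arity giving the exponent).
N_0 = 2
N_1 = 2 + 2 = 4
So |H| = 4.
For each predicate symbol, the number of ground atoms is |H| raised to its arity; summing:
  S: 4^2 = 16;  R: 4^2 = 16;  P: 4^2 = 16
Total ground atoms: 16 + 16 + 16 = 48.

48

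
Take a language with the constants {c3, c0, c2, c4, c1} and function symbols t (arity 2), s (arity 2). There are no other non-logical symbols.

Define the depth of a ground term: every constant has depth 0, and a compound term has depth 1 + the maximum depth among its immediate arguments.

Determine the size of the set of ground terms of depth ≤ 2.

If N_k denotes the number of depth-≤k ground terms, the 5 constants give N_0 = 5, and each function symbol of arity r contributes N_{k-1}^r new terms at level k: N_k = 5 + N_{k-1}^2 + N_{k-1}^2.
N_0 = 5
N_1 = 5 + 5^2 + 5^2 = 55
N_2 = 5 + 55^2 + 55^2 = 6055

6055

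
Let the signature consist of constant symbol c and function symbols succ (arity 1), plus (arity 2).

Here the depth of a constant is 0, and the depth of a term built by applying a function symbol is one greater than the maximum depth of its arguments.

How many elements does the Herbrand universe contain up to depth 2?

13

Let N_k = |{terms of depth ≤ k}|. Then N_0 = 1 and N_k = 1 + N_{k-1} + N_{k-1}^2 for k ≥ 1 (one summand per function symbol, arity giving the exponent).
N_0 = 1
N_1 = 1 + 1 + 1^2 = 3
N_2 = 1 + 3 + 3^2 = 13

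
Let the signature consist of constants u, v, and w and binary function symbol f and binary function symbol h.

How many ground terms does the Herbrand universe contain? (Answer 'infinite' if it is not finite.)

The signature has at least one function symbol (f, arity 2) and at least one constant (u).
Iterating f gives infinitely many distinct ground terms: u, f(u, u), f(f(u, u), f(u, u)), ...
So the Herbrand universe is infinite.

infinite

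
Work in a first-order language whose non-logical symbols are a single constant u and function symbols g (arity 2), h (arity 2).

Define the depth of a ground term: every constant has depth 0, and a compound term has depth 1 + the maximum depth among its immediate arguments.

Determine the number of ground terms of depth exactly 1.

2

Let N_k = |{terms of depth ≤ k}|. Then N_0 = 1 and N_k = 1 + N_{k-1}^2 + N_{k-1}^2 for k ≥ 1 (one summand per function symbol, arity giving the exponent).
N_0 = 1
N_1 = 1 + 1^2 + 1^2 = 3
Terms of depth exactly 1: N_1 − N_0 = 3 − 1 = 2.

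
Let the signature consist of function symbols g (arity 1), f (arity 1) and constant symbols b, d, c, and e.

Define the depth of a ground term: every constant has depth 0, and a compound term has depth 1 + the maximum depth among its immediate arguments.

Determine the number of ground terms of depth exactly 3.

32

If N_k denotes the number of depth-≤k ground terms, the 4 constants give N_0 = 4, and each function symbol of arity r contributes N_{k-1}^r new terms at level k: N_k = 4 + N_{k-1} + N_{k-1}.
N_0 = 4
N_1 = 4 + 4 + 4 = 12
N_2 = 4 + 12 + 12 = 28
N_3 = 4 + 28 + 28 = 60
Terms of depth exactly 3: N_3 − N_2 = 60 − 28 = 32.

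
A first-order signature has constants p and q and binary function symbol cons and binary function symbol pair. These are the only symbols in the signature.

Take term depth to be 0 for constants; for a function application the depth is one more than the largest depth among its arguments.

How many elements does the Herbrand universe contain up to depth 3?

81610

Count level by level. With function symbols cons/2, pair/2, the terms of depth ≤ k are the 2 constants together with each function applied to depth-≤(k−1) tuples, so N_k = 2 + N_{k-1}^2 + N_{k-1}^2.
N_0 = 2
N_1 = 2 + 2^2 + 2^2 = 10
N_2 = 2 + 10^2 + 10^2 = 202
N_3 = 2 + 202^2 + 202^2 = 81610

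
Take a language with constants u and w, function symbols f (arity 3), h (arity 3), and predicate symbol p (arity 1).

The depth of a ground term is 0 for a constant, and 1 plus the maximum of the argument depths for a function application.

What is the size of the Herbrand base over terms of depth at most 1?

First count ground terms of depth ≤ 1.
Let N_k count ground terms of depth at most k. Each non-constant term of depth ≤ k is some function symbol applied to depth-≤(k−1) arguments, giving N_k = 2 + N_{k-1}^3 + N_{k-1}^3.
N_0 = 2
N_1 = 2 + 2^3 + 2^3 = 18
So |H| = 18.
Each predicate of arity r yields |H|^r ground atoms (one per choice of an r-tuple from H):
  p: 18
Total ground atoms: 18.

18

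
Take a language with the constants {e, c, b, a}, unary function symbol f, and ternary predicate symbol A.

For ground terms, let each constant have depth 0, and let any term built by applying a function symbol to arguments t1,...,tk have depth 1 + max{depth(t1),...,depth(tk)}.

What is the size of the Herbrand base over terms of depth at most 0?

64

First count ground terms of depth ≤ 0.
Let N_k = |{terms of depth ≤ k}|. Then N_0 = 4 and N_k = 4 + N_{k-1} for k ≥ 1 (one summand per function symbol, arity giving the exponent).
N_0 = 4
So |H| = 4.
Each predicate of arity r yields |H|^r ground atoms (one per choice of an r-tuple from H):
  A: 4^3 = 64
Total ground atoms: 64.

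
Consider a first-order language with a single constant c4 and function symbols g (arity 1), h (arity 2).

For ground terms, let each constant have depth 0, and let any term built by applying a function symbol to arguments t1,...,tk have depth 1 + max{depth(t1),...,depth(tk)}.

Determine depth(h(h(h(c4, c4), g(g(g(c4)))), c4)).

depth(h(c4, c4)) = 1 + max(0, 0) = 1
depth(g(c4)) = 1 + depth(c4) = 1 + 0 = 1
depth(g(g(c4))) = 1 + depth(g(c4)) = 1 + 1 = 2
depth(g(g(g(c4)))) = 1 + depth(g(g(c4))) = 1 + 2 = 3
depth(h(h(c4, c4), g(g(g(c4))))) = 1 + max(1, 3) = 4
depth(h(h(h(c4, c4), g(g(g(c4)))), c4)) = 1 + max(4, 0) = 5

5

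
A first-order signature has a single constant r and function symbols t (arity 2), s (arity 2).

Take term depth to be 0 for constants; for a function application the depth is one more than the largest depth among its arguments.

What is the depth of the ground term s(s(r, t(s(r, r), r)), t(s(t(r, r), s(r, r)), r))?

depth(s(r, r)) = 1 + max(0, 0) = 1
depth(t(s(r, r), r)) = 1 + max(1, 0) = 2
depth(s(r, t(s(r, r), r))) = 1 + max(0, 2) = 3
depth(t(r, r)) = 1 + max(0, 0) = 1
depth(s(t(r, r), s(r, r))) = 1 + max(1, 1) = 2
depth(t(s(t(r, r), s(r, r)), r)) = 1 + max(2, 0) = 3
depth(s(s(r, t(s(r, r), r)), t(s(t(r, r), s(r, r)), r))) = 1 + max(3, 3) = 4

4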